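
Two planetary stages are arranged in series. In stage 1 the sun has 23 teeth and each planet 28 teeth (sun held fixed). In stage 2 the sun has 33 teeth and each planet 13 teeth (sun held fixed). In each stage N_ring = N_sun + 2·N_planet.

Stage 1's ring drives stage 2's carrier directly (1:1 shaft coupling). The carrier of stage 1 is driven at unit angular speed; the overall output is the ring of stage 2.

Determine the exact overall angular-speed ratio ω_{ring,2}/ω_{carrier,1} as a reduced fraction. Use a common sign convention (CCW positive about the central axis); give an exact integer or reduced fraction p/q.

9384/4661

Stage 1: N_ring = 23 + 2·28 = 79
Stage 1: 23(ω_s−ω_c) = −79(ω_r−ω_c),  ω_s=0, ω_c=1
Stage 1: ω_r = 1 − (23/79)(0−1) = 102/79
  ⇒ ω_r¹/ω_c¹ = 102/79
Stage 2: N_ring = 33 + 2·13 = 59
Stage 2: 33(ω_s−ω_c) = −59(ω_r−ω_c),  ω_s=0, ω_c=1
Stage 2: ω_r = 1 − (33/59)(0−1) = 92/59
  ⇒ ω_r²/ω_c² = 92/59
Coupling ω_c² = ω_r¹ ⇒ overall = 102/79 × 92/59 = 9384/4661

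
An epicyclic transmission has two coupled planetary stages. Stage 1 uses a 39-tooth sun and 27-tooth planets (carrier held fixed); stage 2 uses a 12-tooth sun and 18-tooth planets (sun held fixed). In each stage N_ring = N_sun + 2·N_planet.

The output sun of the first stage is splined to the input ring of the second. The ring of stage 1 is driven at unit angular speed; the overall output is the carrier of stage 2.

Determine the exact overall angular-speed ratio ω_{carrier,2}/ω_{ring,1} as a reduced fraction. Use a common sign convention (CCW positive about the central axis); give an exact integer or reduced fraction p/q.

-124/65

Stage 1: N_ring = 39 + 2·27 = 93
Stage 1: 39(ω_s−ω_c) = −93(ω_r−ω_c),  ω_c=0, ω_r=1
Stage 1: ω_s = 0 − (93/39)(1−0) = -31/13
  ⇒ ω_s¹/ω_r¹ = -31/13
Stage 2: N_ring = 12 + 2·18 = 48
Stage 2: 12(ω_s−ω_c) = −48(ω_r−ω_c),  ω_s=0, ω_r=1
Stage 2: 12(0−ω_c) = −48(1−ω_c)  ⇒  60ω_c = 48  ⇒  ω_c = 4/5
  ⇒ ω_c²/ω_r² = 4/5
Coupling ω_r² = ω_s¹ ⇒ overall = -31/13 × 4/5 = -124/65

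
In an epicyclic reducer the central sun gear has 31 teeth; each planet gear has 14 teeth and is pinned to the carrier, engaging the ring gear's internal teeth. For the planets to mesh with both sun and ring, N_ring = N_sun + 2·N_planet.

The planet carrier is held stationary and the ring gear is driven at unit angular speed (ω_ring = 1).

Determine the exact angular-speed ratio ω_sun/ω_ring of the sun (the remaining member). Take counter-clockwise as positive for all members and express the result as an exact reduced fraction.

-59/31

N_ring = 31 + 2·14 = 59
31(ω_s−ω_c) = −59(ω_r−ω_c),  ω_c=0, ω_r=1
ω_s = 0 − (59/31)(1−0) = -59/31
ω_s/ω_r = -59/31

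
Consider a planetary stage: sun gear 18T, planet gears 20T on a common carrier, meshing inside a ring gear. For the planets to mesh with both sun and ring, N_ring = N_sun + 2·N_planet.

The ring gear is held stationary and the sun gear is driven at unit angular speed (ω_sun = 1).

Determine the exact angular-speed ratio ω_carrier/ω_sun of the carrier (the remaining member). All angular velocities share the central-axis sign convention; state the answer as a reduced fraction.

9/38

N_ring = 18 + 2·20 = 58
18(ω_s−ω_c) = −58(ω_r−ω_c),  ω_r=0, ω_s=1
18(1−ω_c) = −58(0−ω_c)  ⇒  76ω_c = 18  ⇒  ω_c = 9/38
ω_c/ω_s = 9/38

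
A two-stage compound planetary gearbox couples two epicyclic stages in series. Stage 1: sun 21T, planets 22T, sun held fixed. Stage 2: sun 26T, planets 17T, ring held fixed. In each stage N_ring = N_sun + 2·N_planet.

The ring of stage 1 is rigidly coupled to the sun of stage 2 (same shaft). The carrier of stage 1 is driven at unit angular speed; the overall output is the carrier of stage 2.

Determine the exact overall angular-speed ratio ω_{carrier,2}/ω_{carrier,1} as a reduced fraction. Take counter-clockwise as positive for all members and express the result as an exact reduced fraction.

Stage 1: N_ring = 21 + 2·22 = 65
Stage 1: 21(ω_s−ω_c) = −65(ω_r−ω_c),  ω_s=0, ω_c=1
Stage 1: ω_r = 1 − (21/65)(0−1) = 86/65
  ⇒ ω_r¹/ω_c¹ = 86/65
Stage 2: N_ring = 26 + 2·17 = 60
Stage 2: 26(ω_s−ω_c) = −60(ω_r−ω_c),  ω_r=0, ω_s=1
Stage 2: 26(1−ω_c) = −60(0−ω_c)  ⇒  86ω_c = 26  ⇒  ω_c = 13/43
  ⇒ ω_c²/ω_s² = 13/43
Coupling ω_s² = ω_r¹ ⇒ overall = 86/65 × 13/43 = 2/5

2/5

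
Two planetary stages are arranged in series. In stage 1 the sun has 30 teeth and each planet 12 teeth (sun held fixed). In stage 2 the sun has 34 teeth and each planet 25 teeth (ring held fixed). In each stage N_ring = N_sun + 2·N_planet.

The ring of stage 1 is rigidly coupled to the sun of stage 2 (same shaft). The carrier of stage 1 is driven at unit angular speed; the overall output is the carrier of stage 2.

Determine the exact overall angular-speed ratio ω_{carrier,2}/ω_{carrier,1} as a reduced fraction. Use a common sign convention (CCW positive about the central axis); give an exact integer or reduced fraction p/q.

238/531

Stage 1: N_ring = 30 + 2·12 = 54
Stage 1: 30(ω_s−ω_c) = −54(ω_r−ω_c),  ω_s=0, ω_c=1
Stage 1: ω_r = 1 − (30/54)(0−1) = 14/9
  ⇒ ω_r¹/ω_c¹ = 14/9
Stage 2: N_ring = 34 + 2·25 = 84
Stage 2: 34(ω_s−ω_c) = −84(ω_r−ω_c),  ω_r=0, ω_s=1
Stage 2: 34(1−ω_c) = −84(0−ω_c)  ⇒  118ω_c = 34  ⇒  ω_c = 17/59
  ⇒ ω_c²/ω_s² = 17/59
Coupling ω_s² = ω_r¹ ⇒ overall = 14/9 × 17/59 = 238/531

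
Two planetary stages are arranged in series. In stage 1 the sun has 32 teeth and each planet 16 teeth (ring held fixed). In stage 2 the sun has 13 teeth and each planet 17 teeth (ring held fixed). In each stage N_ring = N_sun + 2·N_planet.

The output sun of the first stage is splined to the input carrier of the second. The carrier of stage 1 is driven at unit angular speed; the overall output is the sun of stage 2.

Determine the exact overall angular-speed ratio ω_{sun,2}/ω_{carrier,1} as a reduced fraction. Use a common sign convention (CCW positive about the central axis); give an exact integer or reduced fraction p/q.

Stage 1: N_ring = 32 + 2·16 = 64
Stage 1: 32(ω_s−ω_c) = −64(ω_r−ω_c),  ω_r=0, ω_c=1
Stage 1: ω_s = 1 − (64/32)(0−1) = 3
  ⇒ ω_s¹/ω_c¹ = 3
Stage 2: N_ring = 13 + 2·17 = 47
Stage 2: 13(ω_s−ω_c) = −47(ω_r−ω_c),  ω_r=0, ω_c=1
Stage 2: ω_s = 1 − (47/13)(0−1) = 60/13
  ⇒ ω_s²/ω_c² = 60/13
Coupling ω_c² = ω_s¹ ⇒ overall = 3 × 60/13 = 180/13

180/13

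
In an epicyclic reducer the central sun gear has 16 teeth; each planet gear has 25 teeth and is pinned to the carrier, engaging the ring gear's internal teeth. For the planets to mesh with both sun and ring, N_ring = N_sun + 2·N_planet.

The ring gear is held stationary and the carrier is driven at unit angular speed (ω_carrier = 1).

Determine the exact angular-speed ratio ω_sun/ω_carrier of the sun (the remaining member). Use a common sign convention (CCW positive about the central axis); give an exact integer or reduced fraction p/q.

41/8

N_ring = 16 + 2·25 = 66
16(ω_s−ω_c) = −66(ω_r−ω_c),  ω_r=0, ω_c=1
ω_s = 1 − (66/16)(0−1) = 41/8
ω_s/ω_c = 41/8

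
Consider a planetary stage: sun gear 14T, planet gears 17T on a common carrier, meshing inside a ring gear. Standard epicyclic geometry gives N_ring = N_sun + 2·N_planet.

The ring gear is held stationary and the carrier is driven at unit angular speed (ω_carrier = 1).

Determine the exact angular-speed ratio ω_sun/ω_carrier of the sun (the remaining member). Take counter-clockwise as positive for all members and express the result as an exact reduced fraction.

31/7

N_ring = 14 + 2·17 = 48
14(ω_s−ω_c) = −48(ω_r−ω_c),  ω_r=0, ω_c=1
ω_s = 1 − (48/14)(0−1) = 31/7
ω_s/ω_c = 31/7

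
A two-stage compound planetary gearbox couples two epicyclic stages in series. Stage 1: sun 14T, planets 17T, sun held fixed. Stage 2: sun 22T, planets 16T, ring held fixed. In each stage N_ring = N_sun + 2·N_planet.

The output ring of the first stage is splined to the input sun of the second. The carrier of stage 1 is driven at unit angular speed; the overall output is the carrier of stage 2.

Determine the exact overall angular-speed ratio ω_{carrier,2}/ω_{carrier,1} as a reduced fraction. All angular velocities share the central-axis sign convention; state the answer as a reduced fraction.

341/912

Stage 1: N_ring = 14 + 2·17 = 48
Stage 1: 14(ω_s−ω_c) = −48(ω_r−ω_c),  ω_s=0, ω_c=1
Stage 1: ω_r = 1 − (14/48)(0−1) = 31/24
  ⇒ ω_r¹/ω_c¹ = 31/24
Stage 2: N_ring = 22 + 2·16 = 54
Stage 2: 22(ω_s−ω_c) = −54(ω_r−ω_c),  ω_r=0, ω_s=1
Stage 2: 22(1−ω_c) = −54(0−ω_c)  ⇒  76ω_c = 22  ⇒  ω_c = 11/38
  ⇒ ω_c²/ω_s² = 11/38
Coupling ω_s² = ω_r¹ ⇒ overall = 31/24 × 11/38 = 341/912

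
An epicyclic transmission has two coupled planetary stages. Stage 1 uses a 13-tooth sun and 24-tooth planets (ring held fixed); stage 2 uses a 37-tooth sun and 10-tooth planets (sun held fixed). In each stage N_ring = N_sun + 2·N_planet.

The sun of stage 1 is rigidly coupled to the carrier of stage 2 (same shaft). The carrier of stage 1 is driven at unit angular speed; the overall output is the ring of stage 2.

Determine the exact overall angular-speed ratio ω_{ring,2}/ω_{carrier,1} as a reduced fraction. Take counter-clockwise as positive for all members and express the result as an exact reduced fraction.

Stage 1: N_ring = 13 + 2·24 = 61
Stage 1: 13(ω_s−ω_c) = −61(ω_r−ω_c),  ω_r=0, ω_c=1
Stage 1: ω_s = 1 − (61/13)(0−1) = 74/13
  ⇒ ω_s¹/ω_c¹ = 74/13
Stage 2: N_ring = 37 + 2·10 = 57
Stage 2: 37(ω_s−ω_c) = −57(ω_r−ω_c),  ω_s=0, ω_c=1
Stage 2: ω_r = 1 − (37/57)(0−1) = 94/57
  ⇒ ω_r²/ω_c² = 94/57
Coupling ω_c² = ω_s¹ ⇒ overall = 74/13 × 94/57 = 6956/741

6956/741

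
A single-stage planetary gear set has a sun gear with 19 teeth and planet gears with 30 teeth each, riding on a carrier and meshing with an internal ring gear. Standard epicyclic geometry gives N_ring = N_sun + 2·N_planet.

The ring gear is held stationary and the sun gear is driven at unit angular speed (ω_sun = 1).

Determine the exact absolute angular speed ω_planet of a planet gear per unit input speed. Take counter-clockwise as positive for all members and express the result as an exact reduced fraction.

N_ring = 19 + 2·30 = 79
19(ω_s−ω_c) = −79(ω_r−ω_c),  ω_r=0, ω_s=1
19(1−ω_c) = −79(0−ω_c)  ⇒  98ω_c = 19  ⇒  ω_c = 19/98
sun–planet: 19·(1−19/98) = −30·(ω_p−ω_c)  ⇒  ω_p−ω_c = −(19/30)·(79/98) = -1501/2940
ω_p = 19/98 − 1501/2940 = -19/60

-19/60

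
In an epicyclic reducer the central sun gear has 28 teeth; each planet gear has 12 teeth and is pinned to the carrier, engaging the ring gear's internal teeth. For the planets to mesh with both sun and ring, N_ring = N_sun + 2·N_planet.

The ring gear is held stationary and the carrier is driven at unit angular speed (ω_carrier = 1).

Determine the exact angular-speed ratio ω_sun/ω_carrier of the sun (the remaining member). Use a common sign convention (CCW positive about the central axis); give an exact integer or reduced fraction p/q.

N_ring = 28 + 2·12 = 52
28(ω_s−ω_c) = −52(ω_r−ω_c),  ω_r=0, ω_c=1
ω_s = 1 − (52/28)(0−1) = 20/7
ω_s/ω_c = 20/7

20/7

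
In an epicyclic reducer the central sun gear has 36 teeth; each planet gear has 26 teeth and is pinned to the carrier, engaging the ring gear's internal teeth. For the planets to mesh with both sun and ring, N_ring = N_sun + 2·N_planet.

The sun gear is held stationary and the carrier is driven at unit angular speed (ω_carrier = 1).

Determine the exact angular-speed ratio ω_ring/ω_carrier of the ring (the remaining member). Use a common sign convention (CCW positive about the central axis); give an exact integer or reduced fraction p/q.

31/22

N_ring = 36 + 2·26 = 88
36(ω_s−ω_c) = −88(ω_r−ω_c),  ω_s=0, ω_c=1
ω_r = 1 − (36/88)(0−1) = 31/22
ω_r/ω_c = 31/22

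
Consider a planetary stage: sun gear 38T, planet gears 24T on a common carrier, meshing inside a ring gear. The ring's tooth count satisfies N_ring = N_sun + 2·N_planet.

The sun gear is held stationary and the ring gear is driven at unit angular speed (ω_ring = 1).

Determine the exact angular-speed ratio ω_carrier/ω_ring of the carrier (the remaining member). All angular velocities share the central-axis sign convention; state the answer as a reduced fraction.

N_ring = 38 + 2·24 = 86
38(ω_s−ω_c) = −86(ω_r−ω_c),  ω_s=0, ω_r=1
38(0−ω_c) = −86(1−ω_c)  ⇒  124ω_c = 86  ⇒  ω_c = 43/62
ω_c/ω_r = 43/62

43/62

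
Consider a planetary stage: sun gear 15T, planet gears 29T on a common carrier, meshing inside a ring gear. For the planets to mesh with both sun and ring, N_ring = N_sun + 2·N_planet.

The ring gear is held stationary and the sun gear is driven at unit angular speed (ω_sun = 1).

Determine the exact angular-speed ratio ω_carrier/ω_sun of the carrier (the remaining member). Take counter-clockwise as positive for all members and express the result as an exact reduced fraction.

N_ring = 15 + 2·29 = 73
15(ω_s−ω_c) = −73(ω_r−ω_c),  ω_r=0, ω_s=1
15(1−ω_c) = −73(0−ω_c)  ⇒  88ω_c = 15  ⇒  ω_c = 15/88
ω_c/ω_s = 15/88

15/88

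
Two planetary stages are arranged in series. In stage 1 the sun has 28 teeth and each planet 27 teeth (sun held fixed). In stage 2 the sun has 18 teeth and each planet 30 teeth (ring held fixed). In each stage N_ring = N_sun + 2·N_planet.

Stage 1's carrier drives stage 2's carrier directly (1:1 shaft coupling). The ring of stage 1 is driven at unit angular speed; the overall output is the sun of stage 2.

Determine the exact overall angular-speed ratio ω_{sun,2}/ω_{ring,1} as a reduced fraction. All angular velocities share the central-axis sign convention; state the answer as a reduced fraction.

656/165

Stage 1: N_ring = 28 + 2·27 = 82
Stage 1: 28(ω_s−ω_c) = −82(ω_r−ω_c),  ω_s=0, ω_r=1
Stage 1: 28(0−ω_c) = −82(1−ω_c)  ⇒  110ω_c = 82  ⇒  ω_c = 41/55
  ⇒ ω_c¹/ω_r¹ = 41/55
Stage 2: N_ring = 18 + 2·30 = 78
Stage 2: 18(ω_s−ω_c) = −78(ω_r−ω_c),  ω_r=0, ω_c=1
Stage 2: ω_s = 1 − (78/18)(0−1) = 16/3
  ⇒ ω_s²/ω_c² = 16/3
Coupling ω_c² = ω_c¹ ⇒ overall = 41/55 × 16/3 = 656/165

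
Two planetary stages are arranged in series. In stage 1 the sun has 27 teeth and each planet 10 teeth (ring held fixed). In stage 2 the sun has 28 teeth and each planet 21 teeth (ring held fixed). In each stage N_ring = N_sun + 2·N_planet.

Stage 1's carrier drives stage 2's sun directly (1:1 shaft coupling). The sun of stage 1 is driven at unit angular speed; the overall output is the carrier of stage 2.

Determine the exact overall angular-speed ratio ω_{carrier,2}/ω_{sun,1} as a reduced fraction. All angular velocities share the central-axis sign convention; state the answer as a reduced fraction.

Stage 1: N_ring = 27 + 2·10 = 47
Stage 1: 27(ω_s−ω_c) = −47(ω_r−ω_c),  ω_r=0, ω_s=1
Stage 1: 27(1−ω_c) = −47(0−ω_c)  ⇒  74ω_c = 27  ⇒  ω_c = 27/74
  ⇒ ω_c¹/ω_s¹ = 27/74
Stage 2: N_ring = 28 + 2·21 = 70
Stage 2: 28(ω_s−ω_c) = −70(ω_r−ω_c),  ω_r=0, ω_s=1
Stage 2: 28(1−ω_c) = −70(0−ω_c)  ⇒  98ω_c = 28  ⇒  ω_c = 2/7
  ⇒ ω_c²/ω_s² = 2/7
Coupling ω_s² = ω_c¹ ⇒ overall = 27/74 × 2/7 = 27/259

27/259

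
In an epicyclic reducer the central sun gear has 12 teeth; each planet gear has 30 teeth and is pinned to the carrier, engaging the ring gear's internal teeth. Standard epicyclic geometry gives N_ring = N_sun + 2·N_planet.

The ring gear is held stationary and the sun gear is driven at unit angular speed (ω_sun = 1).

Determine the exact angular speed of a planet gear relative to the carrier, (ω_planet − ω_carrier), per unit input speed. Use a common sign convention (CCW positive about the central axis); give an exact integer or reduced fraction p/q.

-12/35

N_ring = 12 + 2·30 = 72
12(ω_s−ω_c) = −72(ω_r−ω_c),  ω_r=0, ω_s=1
12(1−ω_c) = −72(0−ω_c)  ⇒  84ω_c = 12  ⇒  ω_c = 1/7
sun–planet: 12·(1−1/7) = −30·(ω_p−ω_c)  ⇒  ω_p−ω_c = −(12/30)·(6/7) = -12/35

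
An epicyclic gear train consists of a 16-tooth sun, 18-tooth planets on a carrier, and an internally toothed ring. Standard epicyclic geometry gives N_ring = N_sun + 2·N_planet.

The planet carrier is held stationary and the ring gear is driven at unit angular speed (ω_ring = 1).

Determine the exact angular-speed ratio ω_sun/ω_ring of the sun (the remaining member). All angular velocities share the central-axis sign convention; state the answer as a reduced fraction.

-13/4

N_ring = 16 + 2·18 = 52
16(ω_s−ω_c) = −52(ω_r−ω_c),  ω_c=0, ω_r=1
ω_s = 0 − (52/16)(1−0) = -13/4
ω_s/ω_r = -13/4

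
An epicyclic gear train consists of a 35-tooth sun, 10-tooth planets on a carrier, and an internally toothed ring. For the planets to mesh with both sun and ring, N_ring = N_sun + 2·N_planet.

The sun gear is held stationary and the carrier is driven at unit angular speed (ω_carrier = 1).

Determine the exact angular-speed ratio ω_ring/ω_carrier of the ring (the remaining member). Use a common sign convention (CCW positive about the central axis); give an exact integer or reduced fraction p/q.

N_ring = 35 + 2·10 = 55
35(ω_s−ω_c) = −55(ω_r−ω_c),  ω_s=0, ω_c=1
ω_r = 1 − (35/55)(0−1) = 18/11
ω_r/ω_c = 18/11

18/11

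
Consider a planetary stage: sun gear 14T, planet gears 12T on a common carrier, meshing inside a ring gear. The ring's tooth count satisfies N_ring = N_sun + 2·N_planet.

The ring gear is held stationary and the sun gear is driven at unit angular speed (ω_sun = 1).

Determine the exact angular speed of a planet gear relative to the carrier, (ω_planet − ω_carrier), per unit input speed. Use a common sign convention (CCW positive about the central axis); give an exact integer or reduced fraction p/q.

N_ring = 14 + 2·12 = 38
14(ω_s−ω_c) = −38(ω_r−ω_c),  ω_r=0, ω_s=1
14(1−ω_c) = −38(0−ω_c)  ⇒  52ω_c = 14  ⇒  ω_c = 7/26
sun–planet: 14·(1−7/26) = −12·(ω_p−ω_c)  ⇒  ω_p−ω_c = −(14/12)·(19/26) = -133/156

-133/156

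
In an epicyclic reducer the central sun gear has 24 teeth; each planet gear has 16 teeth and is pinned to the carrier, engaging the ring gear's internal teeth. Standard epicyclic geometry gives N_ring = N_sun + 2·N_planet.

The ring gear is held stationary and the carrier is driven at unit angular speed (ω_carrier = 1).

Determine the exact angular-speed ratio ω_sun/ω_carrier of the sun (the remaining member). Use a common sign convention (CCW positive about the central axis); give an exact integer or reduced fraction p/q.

10/3

N_ring = 24 + 2·16 = 56
24(ω_s−ω_c) = −56(ω_r−ω_c),  ω_r=0, ω_c=1
ω_s = 1 − (56/24)(0−1) = 10/3
ω_s/ω_c = 10/3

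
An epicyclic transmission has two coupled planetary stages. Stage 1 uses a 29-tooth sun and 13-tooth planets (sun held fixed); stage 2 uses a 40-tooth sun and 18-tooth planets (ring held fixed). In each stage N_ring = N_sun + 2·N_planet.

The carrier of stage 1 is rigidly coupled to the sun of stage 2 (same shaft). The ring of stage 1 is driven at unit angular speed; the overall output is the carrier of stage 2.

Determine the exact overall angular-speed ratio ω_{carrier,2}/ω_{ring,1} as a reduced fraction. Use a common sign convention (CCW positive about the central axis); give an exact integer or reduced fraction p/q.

Stage 1: N_ring = 29 + 2·13 = 55
Stage 1: 29(ω_s−ω_c) = −55(ω_r−ω_c),  ω_s=0, ω_r=1
Stage 1: 29(0−ω_c) = −55(1−ω_c)  ⇒  84ω_c = 55  ⇒  ω_c = 55/84
  ⇒ ω_c¹/ω_r¹ = 55/84
Stage 2: N_ring = 40 + 2·18 = 76
Stage 2: 40(ω_s−ω_c) = −76(ω_r−ω_c),  ω_r=0, ω_s=1
Stage 2: 40(1−ω_c) = −76(0−ω_c)  ⇒  116ω_c = 40  ⇒  ω_c = 10/29
  ⇒ ω_c²/ω_s² = 10/29
Coupling ω_s² = ω_c¹ ⇒ overall = 55/84 × 10/29 = 275/1218

275/1218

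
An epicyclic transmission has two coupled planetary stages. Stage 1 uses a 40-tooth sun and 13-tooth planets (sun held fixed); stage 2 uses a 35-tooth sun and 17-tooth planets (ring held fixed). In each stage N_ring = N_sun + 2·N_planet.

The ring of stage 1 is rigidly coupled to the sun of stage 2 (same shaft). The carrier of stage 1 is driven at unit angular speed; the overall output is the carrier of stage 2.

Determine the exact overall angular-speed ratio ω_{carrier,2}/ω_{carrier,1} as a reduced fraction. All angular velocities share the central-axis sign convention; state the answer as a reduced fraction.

Stage 1: N_ring = 40 + 2·13 = 66
Stage 1: 40(ω_s−ω_c) = −66(ω_r−ω_c),  ω_s=0, ω_c=1
Stage 1: ω_r = 1 − (40/66)(0−1) = 53/33
  ⇒ ω_r¹/ω_c¹ = 53/33
Stage 2: N_ring = 35 + 2·17 = 69
Stage 2: 35(ω_s−ω_c) = −69(ω_r−ω_c),  ω_r=0, ω_s=1
Stage 2: 35(1−ω_c) = −69(0−ω_c)  ⇒  104ω_c = 35  ⇒  ω_c = 35/104
  ⇒ ω_c²/ω_s² = 35/104
Coupling ω_s² = ω_r¹ ⇒ overall = 53/33 × 35/104 = 1855/3432

1855/3432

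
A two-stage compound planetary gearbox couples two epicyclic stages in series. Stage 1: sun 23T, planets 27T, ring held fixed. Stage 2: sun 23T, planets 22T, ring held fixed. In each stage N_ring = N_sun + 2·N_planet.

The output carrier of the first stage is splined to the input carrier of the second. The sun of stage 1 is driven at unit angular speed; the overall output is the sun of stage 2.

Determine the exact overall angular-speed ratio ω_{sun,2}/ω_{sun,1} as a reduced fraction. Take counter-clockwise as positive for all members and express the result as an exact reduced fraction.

9/10

Stage 1: N_ring = 23 + 2·27 = 77
Stage 1: 23(ω_s−ω_c) = −77(ω_r−ω_c),  ω_r=0, ω_s=1
Stage 1: 23(1−ω_c) = −77(0−ω_c)  ⇒  100ω_c = 23  ⇒  ω_c = 23/100
  ⇒ ω_c¹/ω_s¹ = 23/100
Stage 2: N_ring = 23 + 2·22 = 67
Stage 2: 23(ω_s−ω_c) = −67(ω_r−ω_c),  ω_r=0, ω_c=1
Stage 2: ω_s = 1 − (67/23)(0−1) = 90/23
  ⇒ ω_s²/ω_c² = 90/23
Coupling ω_c² = ω_c¹ ⇒ overall = 23/100 × 90/23 = 9/10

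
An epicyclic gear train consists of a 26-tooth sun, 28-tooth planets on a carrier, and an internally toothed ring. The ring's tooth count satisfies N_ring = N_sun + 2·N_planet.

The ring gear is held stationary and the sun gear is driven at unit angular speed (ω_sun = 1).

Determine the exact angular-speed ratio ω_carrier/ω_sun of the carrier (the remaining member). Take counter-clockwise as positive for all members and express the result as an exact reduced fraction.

13/54

N_ring = 26 + 2·28 = 82
26(ω_s−ω_c) = −82(ω_r−ω_c),  ω_r=0, ω_s=1
26(1−ω_c) = −82(0−ω_c)  ⇒  108ω_c = 26  ⇒  ω_c = 13/54
ω_c/ω_s = 13/54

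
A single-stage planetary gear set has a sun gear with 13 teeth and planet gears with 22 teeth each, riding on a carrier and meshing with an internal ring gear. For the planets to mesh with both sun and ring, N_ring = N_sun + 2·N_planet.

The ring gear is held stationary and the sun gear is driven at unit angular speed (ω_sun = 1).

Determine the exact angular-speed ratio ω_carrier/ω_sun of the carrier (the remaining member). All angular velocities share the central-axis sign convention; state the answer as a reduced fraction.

13/70

N_ring = 13 + 2·22 = 57
13(ω_s−ω_c) = −57(ω_r−ω_c),  ω_r=0, ω_s=1
13(1−ω_c) = −57(0−ω_c)  ⇒  70ω_c = 13  ⇒  ω_c = 13/70
ω_c/ω_s = 13/70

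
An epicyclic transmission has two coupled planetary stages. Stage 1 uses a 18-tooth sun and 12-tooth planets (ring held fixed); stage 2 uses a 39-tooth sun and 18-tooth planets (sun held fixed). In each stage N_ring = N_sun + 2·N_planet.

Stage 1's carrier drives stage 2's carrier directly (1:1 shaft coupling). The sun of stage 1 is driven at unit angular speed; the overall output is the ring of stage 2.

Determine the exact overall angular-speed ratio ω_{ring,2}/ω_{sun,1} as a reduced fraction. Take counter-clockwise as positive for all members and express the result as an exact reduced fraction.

57/125

Stage 1: N_ring = 18 + 2·12 = 42
Stage 1: 18(ω_s−ω_c) = −42(ω_r−ω_c),  ω_r=0, ω_s=1
Stage 1: 18(1−ω_c) = −42(0−ω_c)  ⇒  60ω_c = 18  ⇒  ω_c = 3/10
  ⇒ ω_c¹/ω_s¹ = 3/10
Stage 2: N_ring = 39 + 2·18 = 75
Stage 2: 39(ω_s−ω_c) = −75(ω_r−ω_c),  ω_s=0, ω_c=1
Stage 2: ω_r = 1 − (39/75)(0−1) = 38/25
  ⇒ ω_r²/ω_c² = 38/25
Coupling ω_c² = ω_c¹ ⇒ overall = 3/10 × 38/25 = 57/125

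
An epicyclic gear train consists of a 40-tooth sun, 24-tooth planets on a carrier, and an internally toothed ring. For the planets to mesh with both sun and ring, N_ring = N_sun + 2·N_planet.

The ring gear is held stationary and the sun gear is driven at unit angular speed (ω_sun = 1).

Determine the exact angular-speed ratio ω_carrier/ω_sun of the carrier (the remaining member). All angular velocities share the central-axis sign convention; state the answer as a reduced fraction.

N_ring = 40 + 2·24 = 88
40(ω_s−ω_c) = −88(ω_r−ω_c),  ω_r=0, ω_s=1
40(1−ω_c) = −88(0−ω_c)  ⇒  128ω_c = 40  ⇒  ω_c = 5/16
ω_c/ω_s = 5/16

5/16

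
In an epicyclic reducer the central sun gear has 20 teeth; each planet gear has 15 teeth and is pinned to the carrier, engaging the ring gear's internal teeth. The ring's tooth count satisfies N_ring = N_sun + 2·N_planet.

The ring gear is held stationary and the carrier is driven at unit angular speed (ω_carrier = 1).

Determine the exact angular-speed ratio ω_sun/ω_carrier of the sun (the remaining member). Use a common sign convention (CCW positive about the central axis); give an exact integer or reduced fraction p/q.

7/2

N_ring = 20 + 2·15 = 50
20(ω_s−ω_c) = −50(ω_r−ω_c),  ω_r=0, ω_c=1
ω_s = 1 − (50/20)(0−1) = 7/2
ω_s/ω_c = 7/2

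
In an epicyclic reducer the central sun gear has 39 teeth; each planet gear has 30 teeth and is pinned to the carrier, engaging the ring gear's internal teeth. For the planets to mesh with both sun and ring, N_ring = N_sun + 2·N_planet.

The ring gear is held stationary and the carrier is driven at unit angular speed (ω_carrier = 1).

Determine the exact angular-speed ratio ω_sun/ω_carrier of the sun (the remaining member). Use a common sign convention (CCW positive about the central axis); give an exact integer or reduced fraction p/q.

46/13

N_ring = 39 + 2·30 = 99
39(ω_s−ω_c) = −99(ω_r−ω_c),  ω_r=0, ω_c=1
ω_s = 1 − (99/39)(0−1) = 46/13
ω_s/ω_c = 46/13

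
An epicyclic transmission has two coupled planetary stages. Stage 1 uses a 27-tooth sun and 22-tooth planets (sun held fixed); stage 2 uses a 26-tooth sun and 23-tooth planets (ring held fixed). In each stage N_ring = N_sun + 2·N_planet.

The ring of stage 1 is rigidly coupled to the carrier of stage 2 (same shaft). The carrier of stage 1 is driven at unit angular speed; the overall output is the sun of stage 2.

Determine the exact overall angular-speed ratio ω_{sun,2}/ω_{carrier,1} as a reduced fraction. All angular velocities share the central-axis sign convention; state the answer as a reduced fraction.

Stage 1: N_ring = 27 + 2·22 = 71
Stage 1: 27(ω_s−ω_c) = −71(ω_r−ω_c),  ω_s=0, ω_c=1
Stage 1: ω_r = 1 − (27/71)(0−1) = 98/71
  ⇒ ω_r¹/ω_c¹ = 98/71
Stage 2: N_ring = 26 + 2·23 = 72
Stage 2: 26(ω_s−ω_c) = −72(ω_r−ω_c),  ω_r=0, ω_c=1
Stage 2: ω_s = 1 − (72/26)(0−1) = 49/13
  ⇒ ω_s²/ω_c² = 49/13
Coupling ω_c² = ω_r¹ ⇒ overall = 98/71 × 49/13 = 4802/923

4802/923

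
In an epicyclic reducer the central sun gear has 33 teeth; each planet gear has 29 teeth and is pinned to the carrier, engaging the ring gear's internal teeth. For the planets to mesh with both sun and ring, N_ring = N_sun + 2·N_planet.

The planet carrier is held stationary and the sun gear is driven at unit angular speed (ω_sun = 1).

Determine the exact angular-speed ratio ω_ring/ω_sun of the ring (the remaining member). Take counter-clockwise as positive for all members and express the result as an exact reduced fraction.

N_ring = 33 + 2·29 = 91
33(ω_s−ω_c) = −91(ω_r−ω_c),  ω_c=0, ω_s=1
ω_r = 0 − (33/91)(1−0) = -33/91
ω_r/ω_s = -33/91

-33/91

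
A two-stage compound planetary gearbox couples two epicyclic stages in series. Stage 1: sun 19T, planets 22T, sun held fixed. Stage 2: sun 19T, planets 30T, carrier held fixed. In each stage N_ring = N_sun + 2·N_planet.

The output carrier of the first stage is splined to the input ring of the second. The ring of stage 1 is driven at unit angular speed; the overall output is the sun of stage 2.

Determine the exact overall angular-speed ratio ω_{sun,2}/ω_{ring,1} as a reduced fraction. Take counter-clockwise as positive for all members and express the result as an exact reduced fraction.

Stage 1: N_ring = 19 + 2·22 = 63
Stage 1: 19(ω_s−ω_c) = −63(ω_r−ω_c),  ω_s=0, ω_r=1
Stage 1: 19(0−ω_c) = −63(1−ω_c)  ⇒  82ω_c = 63  ⇒  ω_c = 63/82
  ⇒ ω_c¹/ω_r¹ = 63/82
Stage 2: N_ring = 19 + 2·30 = 79
Stage 2: 19(ω_s−ω_c) = −79(ω_r−ω_c),  ω_c=0, ω_r=1
Stage 2: ω_s = 0 − (79/19)(1−0) = -79/19
  ⇒ ω_s²/ω_r² = -79/19
Coupling ω_r² = ω_c¹ ⇒ overall = 63/82 × -79/19 = -4977/1558

-4977/1558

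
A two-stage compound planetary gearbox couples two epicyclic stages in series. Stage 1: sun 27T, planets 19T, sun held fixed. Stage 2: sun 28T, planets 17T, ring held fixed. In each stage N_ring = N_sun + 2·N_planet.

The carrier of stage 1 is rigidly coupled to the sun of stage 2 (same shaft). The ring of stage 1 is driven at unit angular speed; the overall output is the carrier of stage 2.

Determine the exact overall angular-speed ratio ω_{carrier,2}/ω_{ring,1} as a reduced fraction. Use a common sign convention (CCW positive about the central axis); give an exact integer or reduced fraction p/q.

91/414

Stage 1: N_ring = 27 + 2·19 = 65
Stage 1: 27(ω_s−ω_c) = −65(ω_r−ω_c),  ω_s=0, ω_r=1
Stage 1: 27(0−ω_c) = −65(1−ω_c)  ⇒  92ω_c = 65  ⇒  ω_c = 65/92
  ⇒ ω_c¹/ω_r¹ = 65/92
Stage 2: N_ring = 28 + 2·17 = 62
Stage 2: 28(ω_s−ω_c) = −62(ω_r−ω_c),  ω_r=0, ω_s=1
Stage 2: 28(1−ω_c) = −62(0−ω_c)  ⇒  90ω_c = 28  ⇒  ω_c = 14/45
  ⇒ ω_c²/ω_s² = 14/45
Coupling ω_s² = ω_c¹ ⇒ overall = 65/92 × 14/45 = 91/414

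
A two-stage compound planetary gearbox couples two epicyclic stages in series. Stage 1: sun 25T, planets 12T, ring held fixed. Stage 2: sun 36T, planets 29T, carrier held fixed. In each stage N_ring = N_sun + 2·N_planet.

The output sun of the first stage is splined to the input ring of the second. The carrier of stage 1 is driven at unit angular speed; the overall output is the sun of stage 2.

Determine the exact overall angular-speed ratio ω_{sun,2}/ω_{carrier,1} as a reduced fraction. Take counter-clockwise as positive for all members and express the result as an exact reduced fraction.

Stage 1: N_ring = 25 + 2·12 = 49
Stage 1: 25(ω_s−ω_c) = −49(ω_r−ω_c),  ω_r=0, ω_c=1
Stage 1: ω_s = 1 − (49/25)(0−1) = 74/25
  ⇒ ω_s¹/ω_c¹ = 74/25
Stage 2: N_ring = 36 + 2·29 = 94
Stage 2: 36(ω_s−ω_c) = −94(ω_r−ω_c),  ω_c=0, ω_r=1
Stage 2: ω_s = 0 − (94/36)(1−0) = -47/18
  ⇒ ω_s²/ω_r² = -47/18
Coupling ω_r² = ω_s¹ ⇒ overall = 74/25 × -47/18 = -1739/225

-1739/225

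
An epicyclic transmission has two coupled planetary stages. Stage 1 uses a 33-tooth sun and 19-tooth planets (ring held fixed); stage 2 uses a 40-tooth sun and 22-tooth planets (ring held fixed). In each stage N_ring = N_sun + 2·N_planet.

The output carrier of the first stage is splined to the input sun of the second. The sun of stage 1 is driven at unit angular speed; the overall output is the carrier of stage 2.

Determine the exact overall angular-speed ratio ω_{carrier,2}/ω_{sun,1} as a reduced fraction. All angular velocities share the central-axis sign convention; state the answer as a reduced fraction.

165/1612

Stage 1: N_ring = 33 + 2·19 = 71
Stage 1: 33(ω_s−ω_c) = −71(ω_r−ω_c),  ω_r=0, ω_s=1
Stage 1: 33(1−ω_c) = −71(0−ω_c)  ⇒  104ω_c = 33  ⇒  ω_c = 33/104
  ⇒ ω_c¹/ω_s¹ = 33/104
Stage 2: N_ring = 40 + 2·22 = 84
Stage 2: 40(ω_s−ω_c) = −84(ω_r−ω_c),  ω_r=0, ω_s=1
Stage 2: 40(1−ω_c) = −84(0−ω_c)  ⇒  124ω_c = 40  ⇒  ω_c = 10/31
  ⇒ ω_c²/ω_s² = 10/31
Coupling ω_s² = ω_c¹ ⇒ overall = 33/104 × 10/31 = 165/1612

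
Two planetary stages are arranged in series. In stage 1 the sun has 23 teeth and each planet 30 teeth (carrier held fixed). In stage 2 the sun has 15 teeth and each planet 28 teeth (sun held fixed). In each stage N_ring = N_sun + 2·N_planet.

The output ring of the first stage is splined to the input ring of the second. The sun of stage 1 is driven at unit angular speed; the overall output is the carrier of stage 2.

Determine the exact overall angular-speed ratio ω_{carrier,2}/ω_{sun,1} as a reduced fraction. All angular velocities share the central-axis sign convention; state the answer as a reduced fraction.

Stage 1: N_ring = 23 + 2·30 = 83
Stage 1: 23(ω_s−ω_c) = −83(ω_r−ω_c),  ω_c=0, ω_s=1
Stage 1: ω_r = 0 − (23/83)(1−0) = -23/83
  ⇒ ω_r¹/ω_s¹ = -23/83
Stage 2: N_ring = 15 + 2·28 = 71
Stage 2: 15(ω_s−ω_c) = −71(ω_r−ω_c),  ω_s=0, ω_r=1
Stage 2: 15(0−ω_c) = −71(1−ω_c)  ⇒  86ω_c = 71  ⇒  ω_c = 71/86
  ⇒ ω_c²/ω_r² = 71/86
Coupling ω_r² = ω_r¹ ⇒ overall = -23/83 × 71/86 = -1633/7138

-1633/7138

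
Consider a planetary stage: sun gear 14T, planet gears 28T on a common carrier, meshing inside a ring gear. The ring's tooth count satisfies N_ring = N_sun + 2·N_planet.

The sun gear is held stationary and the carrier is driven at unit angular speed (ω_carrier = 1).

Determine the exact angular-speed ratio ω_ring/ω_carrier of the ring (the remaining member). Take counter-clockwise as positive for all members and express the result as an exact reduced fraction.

N_ring = 14 + 2·28 = 70
14(ω_s−ω_c) = −70(ω_r−ω_c),  ω_s=0, ω_c=1
ω_r = 1 − (14/70)(0−1) = 6/5
ω_r/ω_c = 6/5

6/5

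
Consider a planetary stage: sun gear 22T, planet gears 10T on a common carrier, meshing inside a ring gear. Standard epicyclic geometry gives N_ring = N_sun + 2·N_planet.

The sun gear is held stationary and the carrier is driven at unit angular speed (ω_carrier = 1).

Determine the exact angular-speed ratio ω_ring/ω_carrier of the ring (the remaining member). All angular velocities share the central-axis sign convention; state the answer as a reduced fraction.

N_ring = 22 + 2·10 = 42
22(ω_s−ω_c) = −42(ω_r−ω_c),  ω_s=0, ω_c=1
ω_r = 1 − (22/42)(0−1) = 32/21
ω_r/ω_c = 32/21

32/21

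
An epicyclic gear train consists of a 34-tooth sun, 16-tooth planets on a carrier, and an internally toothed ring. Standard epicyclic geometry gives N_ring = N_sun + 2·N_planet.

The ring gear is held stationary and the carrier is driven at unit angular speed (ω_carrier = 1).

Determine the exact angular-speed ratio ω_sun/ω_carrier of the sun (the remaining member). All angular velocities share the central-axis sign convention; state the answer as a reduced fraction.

50/17

N_ring = 34 + 2·16 = 66
34(ω_s−ω_c) = −66(ω_r−ω_c),  ω_r=0, ω_c=1
ω_s = 1 − (66/34)(0−1) = 50/17
ω_s/ω_c = 50/17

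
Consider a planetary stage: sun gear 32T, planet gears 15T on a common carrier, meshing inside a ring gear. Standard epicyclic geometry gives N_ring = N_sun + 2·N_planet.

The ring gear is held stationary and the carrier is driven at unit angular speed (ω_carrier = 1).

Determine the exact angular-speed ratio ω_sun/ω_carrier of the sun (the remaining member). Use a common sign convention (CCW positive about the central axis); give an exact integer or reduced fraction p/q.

47/16

N_ring = 32 + 2·15 = 62
32(ω_s−ω_c) = −62(ω_r−ω_c),  ω_r=0, ω_c=1
ω_s = 1 − (62/32)(0−1) = 47/16
ω_s/ω_c = 47/16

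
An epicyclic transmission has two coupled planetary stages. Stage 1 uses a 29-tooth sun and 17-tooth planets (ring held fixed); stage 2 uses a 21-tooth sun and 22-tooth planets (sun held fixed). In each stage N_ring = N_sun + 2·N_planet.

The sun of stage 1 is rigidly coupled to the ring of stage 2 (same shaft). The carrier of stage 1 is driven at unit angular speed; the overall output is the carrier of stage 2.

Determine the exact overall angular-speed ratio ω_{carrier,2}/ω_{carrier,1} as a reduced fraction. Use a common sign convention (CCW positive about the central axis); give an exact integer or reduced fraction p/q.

Stage 1: N_ring = 29 + 2·17 = 63
Stage 1: 29(ω_s−ω_c) = −63(ω_r−ω_c),  ω_r=0, ω_c=1
Stage 1: ω_s = 1 − (63/29)(0−1) = 92/29
  ⇒ ω_s¹/ω_c¹ = 92/29
Stage 2: N_ring = 21 + 2·22 = 65
Stage 2: 21(ω_s−ω_c) = −65(ω_r−ω_c),  ω_s=0, ω_r=1
Stage 2: 21(0−ω_c) = −65(1−ω_c)  ⇒  86ω_c = 65  ⇒  ω_c = 65/86
  ⇒ ω_c²/ω_r² = 65/86
Coupling ω_r² = ω_s¹ ⇒ overall = 92/29 × 65/86 = 2990/1247

2990/1247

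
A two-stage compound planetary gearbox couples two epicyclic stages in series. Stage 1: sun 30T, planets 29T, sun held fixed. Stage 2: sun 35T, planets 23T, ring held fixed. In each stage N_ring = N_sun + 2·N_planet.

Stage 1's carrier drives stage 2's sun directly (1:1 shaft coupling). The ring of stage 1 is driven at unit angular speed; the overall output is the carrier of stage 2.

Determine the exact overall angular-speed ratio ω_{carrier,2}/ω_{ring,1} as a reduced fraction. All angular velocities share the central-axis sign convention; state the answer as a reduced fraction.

385/1711

Stage 1: N_ring = 30 + 2·29 = 88
Stage 1: 30(ω_s−ω_c) = −88(ω_r−ω_c),  ω_s=0, ω_r=1
Stage 1: 30(0−ω_c) = −88(1−ω_c)  ⇒  118ω_c = 88  ⇒  ω_c = 44/59
  ⇒ ω_c¹/ω_r¹ = 44/59
Stage 2: N_ring = 35 + 2·23 = 81
Stage 2: 35(ω_s−ω_c) = −81(ω_r−ω_c),  ω_r=0, ω_s=1
Stage 2: 35(1−ω_c) = −81(0−ω_c)  ⇒  116ω_c = 35  ⇒  ω_c = 35/116
  ⇒ ω_c²/ω_s² = 35/116
Coupling ω_s² = ω_c¹ ⇒ overall = 44/59 × 35/116 = 385/1711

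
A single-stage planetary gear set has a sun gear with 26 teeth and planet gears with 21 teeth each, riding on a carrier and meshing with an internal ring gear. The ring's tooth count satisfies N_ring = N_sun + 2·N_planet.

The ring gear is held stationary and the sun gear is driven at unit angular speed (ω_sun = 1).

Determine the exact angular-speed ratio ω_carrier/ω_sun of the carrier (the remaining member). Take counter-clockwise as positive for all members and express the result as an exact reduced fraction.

13/47

N_ring = 26 + 2·21 = 68
26(ω_s−ω_c) = −68(ω_r−ω_c),  ω_r=0, ω_s=1
26(1−ω_c) = −68(0−ω_c)  ⇒  94ω_c = 26  ⇒  ω_c = 13/47
ω_c/ω_s = 13/47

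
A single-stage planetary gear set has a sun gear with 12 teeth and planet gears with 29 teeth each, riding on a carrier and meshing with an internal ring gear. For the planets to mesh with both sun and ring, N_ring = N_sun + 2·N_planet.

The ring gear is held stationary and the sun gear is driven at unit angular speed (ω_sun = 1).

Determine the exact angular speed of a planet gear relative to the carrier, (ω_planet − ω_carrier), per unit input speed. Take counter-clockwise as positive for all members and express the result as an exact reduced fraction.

-420/1189

N_ring = 12 + 2·29 = 70
12(ω_s−ω_c) = −70(ω_r−ω_c),  ω_r=0, ω_s=1
12(1−ω_c) = −70(0−ω_c)  ⇒  82ω_c = 12  ⇒  ω_c = 6/41
sun–planet: 12·(1−6/41) = −29·(ω_p−ω_c)  ⇒  ω_p−ω_c = −(12/29)·(35/41) = -420/1189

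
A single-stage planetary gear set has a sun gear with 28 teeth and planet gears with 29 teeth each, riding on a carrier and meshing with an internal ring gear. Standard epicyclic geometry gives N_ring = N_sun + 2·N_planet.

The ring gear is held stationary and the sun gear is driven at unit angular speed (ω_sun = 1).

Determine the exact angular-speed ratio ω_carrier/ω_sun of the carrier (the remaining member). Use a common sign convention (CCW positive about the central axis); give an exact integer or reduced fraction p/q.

N_ring = 28 + 2·29 = 86
28(ω_s−ω_c) = −86(ω_r−ω_c),  ω_r=0, ω_s=1
28(1−ω_c) = −86(0−ω_c)  ⇒  114ω_c = 28  ⇒  ω_c = 14/57
ω_c/ω_s = 14/57

14/57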